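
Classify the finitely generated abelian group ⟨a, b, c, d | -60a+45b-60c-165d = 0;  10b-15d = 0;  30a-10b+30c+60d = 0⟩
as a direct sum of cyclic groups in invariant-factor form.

Answer: M ≅ ℤ^1 ⊕ ℤ/5 ⊕ ℤ/15 ⊕ ℤ/30

Derivation:
rank_ℚ(R)=3; free=4−3=1
SNF(R) diag = [5, 15, 30] → torsion [5, 15, 30]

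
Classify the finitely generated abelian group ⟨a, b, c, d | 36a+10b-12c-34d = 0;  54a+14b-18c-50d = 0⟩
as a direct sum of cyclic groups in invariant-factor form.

Answer: M ≅ ℤ^2 ⊕ ℤ/2 ⊕ ℤ/6

Derivation:
rank_ℚ(R)=2; free=4−2=2
SNF(R) diag = [2, 6] → torsion [2, 6]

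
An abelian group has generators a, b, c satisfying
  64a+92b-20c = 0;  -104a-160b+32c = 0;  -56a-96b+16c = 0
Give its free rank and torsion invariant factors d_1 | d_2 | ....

Answer: M ≅ ℤ/4 ⊕ ℤ/8 ⊕ ℤ/16

Derivation:
rank_ℚ(R)=3; free=3−3=0
SNF(R) diag = [4, 8, 16] → torsion [4, 8, 16]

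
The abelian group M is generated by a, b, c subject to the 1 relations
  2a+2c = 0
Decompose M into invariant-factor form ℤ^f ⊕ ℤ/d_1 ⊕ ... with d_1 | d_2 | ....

Answer: M ≅ ℤ^2 ⊕ ℤ/2

Derivation:
rank_ℚ(R)=1; free=3−1=2
SNF(R) diag = [2] → torsion [2]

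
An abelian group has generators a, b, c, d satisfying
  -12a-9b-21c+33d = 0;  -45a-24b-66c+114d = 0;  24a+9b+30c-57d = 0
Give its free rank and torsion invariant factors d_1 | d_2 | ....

rank_ℚ(R)=3; free=4−3=1
SNF(R) diag = [3, 3, 3] → torsion [3, 3, 3]

Answer: M ≅ ℤ^1 ⊕ ℤ/3 ⊕ ℤ/3 ⊕ ℤ/3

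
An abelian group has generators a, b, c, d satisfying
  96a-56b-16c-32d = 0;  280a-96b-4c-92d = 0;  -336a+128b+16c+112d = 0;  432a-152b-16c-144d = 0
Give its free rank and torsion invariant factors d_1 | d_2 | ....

Answer: M ≅ ℤ/4 ⊕ ℤ/8 ⊕ ℤ/16 ⊕ ℤ/48

Derivation:
rank_ℚ(R)=4; free=4−4=0
SNF(R) diag = [4, 8, 16, 48] → torsion [4, 8, 16, 48]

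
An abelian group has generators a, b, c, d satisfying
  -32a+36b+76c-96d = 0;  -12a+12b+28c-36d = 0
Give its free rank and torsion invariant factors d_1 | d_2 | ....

Answer: M ≅ ℤ^2 ⊕ ℤ/4 ⊕ ℤ/4

Derivation:
rank_ℚ(R)=2; free=4−2=2
SNF(R) diag = [4, 4] → torsion [4, 4]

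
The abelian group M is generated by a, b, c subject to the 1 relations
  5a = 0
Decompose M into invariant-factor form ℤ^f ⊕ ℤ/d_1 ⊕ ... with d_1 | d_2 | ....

rank_ℚ(R)=1; free=3−1=2
SNF(R) diag = [5] → torsion [5]

Answer: M ≅ ℤ^2 ⊕ ℤ/5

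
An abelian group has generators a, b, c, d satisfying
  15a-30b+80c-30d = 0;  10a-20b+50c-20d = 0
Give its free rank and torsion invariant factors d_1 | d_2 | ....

Answer: M ≅ ℤ^2 ⊕ ℤ/5 ⊕ ℤ/10

Derivation:
rank_ℚ(R)=2; free=4−2=2
SNF(R) diag = [5, 10] → torsion [5, 10]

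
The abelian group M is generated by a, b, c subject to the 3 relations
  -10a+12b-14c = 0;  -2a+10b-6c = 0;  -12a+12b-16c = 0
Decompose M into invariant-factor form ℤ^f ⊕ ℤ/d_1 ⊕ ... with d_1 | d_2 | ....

rank_ℚ(R)=3; free=3−3=0
SNF(R) diag = [2, 2, 4] → torsion [2, 2, 4]

Answer: M ≅ ℤ/2 ⊕ ℤ/2 ⊕ ℤ/4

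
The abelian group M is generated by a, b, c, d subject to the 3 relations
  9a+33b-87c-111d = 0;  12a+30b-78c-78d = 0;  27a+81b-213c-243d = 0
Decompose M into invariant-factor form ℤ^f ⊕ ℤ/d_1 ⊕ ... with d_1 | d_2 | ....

rank_ℚ(R)=3; free=4−3=1
SNF(R) diag = [3, 6, 6] → torsion [3, 6, 6]

Answer: M ≅ ℤ^1 ⊕ ℤ/3 ⊕ ℤ/6 ⊕ ℤ/6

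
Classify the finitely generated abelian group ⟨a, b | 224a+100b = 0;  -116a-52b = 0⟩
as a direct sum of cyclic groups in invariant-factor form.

Answer: M ≅ ℤ/4 ⊕ ℤ/12

Derivation:
rank_ℚ(R)=2; free=2−2=0
SNF(R) diag = [4, 12] → torsion [4, 12]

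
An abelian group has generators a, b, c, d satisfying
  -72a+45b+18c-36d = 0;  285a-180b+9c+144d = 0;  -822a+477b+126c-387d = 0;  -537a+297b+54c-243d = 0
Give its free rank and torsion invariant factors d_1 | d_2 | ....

Answer: M ≅ ℤ/3 ⊕ ℤ/9 ⊕ ℤ/27 ⊕ ℤ/81

Derivation:
rank_ℚ(R)=4; free=4−4=0
SNF(R) diag = [3, 9, 27, 81] → torsion [3, 9, 27, 81]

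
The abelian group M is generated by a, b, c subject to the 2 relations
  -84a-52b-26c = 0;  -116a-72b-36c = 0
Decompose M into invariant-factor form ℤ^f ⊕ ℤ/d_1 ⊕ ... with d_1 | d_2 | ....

rank_ℚ(R)=2; free=3−2=1
SNF(R) diag = [2, 4] → torsion [2, 4]

Answer: M ≅ ℤ^1 ⊕ ℤ/2 ⊕ ℤ/4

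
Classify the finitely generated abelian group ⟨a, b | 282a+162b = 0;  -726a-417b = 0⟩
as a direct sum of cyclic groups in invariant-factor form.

rank_ℚ(R)=2; free=2−2=0
SNF(R) diag = [3, 6] → torsion [3, 6]

Answer: M ≅ ℤ/3 ⊕ ℤ/6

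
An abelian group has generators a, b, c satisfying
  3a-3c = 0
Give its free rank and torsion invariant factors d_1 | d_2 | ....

Answer: M ≅ ℤ^2 ⊕ ℤ/3

Derivation:
rank_ℚ(R)=1; free=3−1=2
SNF(R) diag = [3] → torsion [3]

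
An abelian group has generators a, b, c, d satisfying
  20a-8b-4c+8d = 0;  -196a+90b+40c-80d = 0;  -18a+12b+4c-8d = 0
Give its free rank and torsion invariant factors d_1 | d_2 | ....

Answer: M ≅ ℤ^1 ⊕ ℤ/2 ⊕ ℤ/2 ⊕ ℤ/4

Derivation:
rank_ℚ(R)=3; free=4−3=1
SNF(R) diag = [2, 2, 4] → torsion [2, 2, 4]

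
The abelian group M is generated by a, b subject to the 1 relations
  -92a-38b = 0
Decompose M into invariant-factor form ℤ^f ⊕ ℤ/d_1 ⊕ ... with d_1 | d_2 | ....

Answer: M ≅ ℤ^1 ⊕ ℤ/2

Derivation:
rank_ℚ(R)=1; free=2−1=1
SNF(R) diag = [2] → torsion [2]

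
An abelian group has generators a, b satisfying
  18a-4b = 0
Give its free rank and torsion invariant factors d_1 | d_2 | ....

rank_ℚ(R)=1; free=2−1=1
SNF(R) diag = [2] → torsion [2]

Answer: M ≅ ℤ^1 ⊕ ℤ/2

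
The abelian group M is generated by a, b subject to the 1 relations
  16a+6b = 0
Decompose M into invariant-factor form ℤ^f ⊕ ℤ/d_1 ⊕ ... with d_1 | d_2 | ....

Answer: M ≅ ℤ^1 ⊕ ℤ/2

Derivation:
rank_ℚ(R)=1; free=2−1=1
SNF(R) diag = [2] → torsion [2]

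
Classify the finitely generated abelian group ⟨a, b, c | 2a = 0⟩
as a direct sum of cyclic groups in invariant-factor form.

rank_ℚ(R)=1; free=3−1=2
SNF(R) diag = [2] → torsion [2]

Answer: M ≅ ℤ^2 ⊕ ℤ/2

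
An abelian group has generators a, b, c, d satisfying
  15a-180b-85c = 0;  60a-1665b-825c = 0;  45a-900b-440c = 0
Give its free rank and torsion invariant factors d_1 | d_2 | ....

Answer: M ≅ ℤ^1 ⊕ ℤ/5 ⊕ ℤ/15 ⊕ ℤ/45

Derivation:
rank_ℚ(R)=3; free=4−3=1
SNF(R) diag = [5, 15, 45] → torsion [5, 15, 45]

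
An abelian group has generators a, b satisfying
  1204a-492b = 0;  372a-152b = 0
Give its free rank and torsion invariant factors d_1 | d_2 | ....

rank_ℚ(R)=2; free=2−2=0
SNF(R) diag = [4, 4] → torsion [4, 4]

Answer: M ≅ ℤ/4 ⊕ ℤ/4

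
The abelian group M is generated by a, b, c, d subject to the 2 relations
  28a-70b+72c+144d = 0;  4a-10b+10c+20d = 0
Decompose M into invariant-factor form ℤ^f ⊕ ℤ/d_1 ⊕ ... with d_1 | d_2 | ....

Answer: M ≅ ℤ^2 ⊕ ℤ/2 ⊕ ℤ/2

Derivation:
rank_ℚ(R)=2; free=4−2=2
SNF(R) diag = [2, 2] → torsion [2, 2]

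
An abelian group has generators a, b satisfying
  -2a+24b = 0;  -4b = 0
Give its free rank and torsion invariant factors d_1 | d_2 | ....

Answer: M ≅ ℤ/2 ⊕ ℤ/4

Derivation:
rank_ℚ(R)=2; free=2−2=0
SNF(R) diag = [2, 4] → torsion [2, 4]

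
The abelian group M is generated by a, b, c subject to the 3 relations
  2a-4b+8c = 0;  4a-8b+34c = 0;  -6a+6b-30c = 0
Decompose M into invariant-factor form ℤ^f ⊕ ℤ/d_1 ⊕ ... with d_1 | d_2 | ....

Answer: M ≅ ℤ/2 ⊕ ℤ/6 ⊕ ℤ/18

Derivation:
rank_ℚ(R)=3; free=3−3=0
SNF(R) diag = [2, 6, 18] → torsion [2, 6, 18]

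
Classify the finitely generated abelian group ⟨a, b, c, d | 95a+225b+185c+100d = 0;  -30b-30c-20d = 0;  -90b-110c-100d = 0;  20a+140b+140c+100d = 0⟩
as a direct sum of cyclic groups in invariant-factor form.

rank_ℚ(R)=4; free=4−4=0
SNF(R) diag = [5, 10, 20, 20] → torsion [5, 10, 20, 20]

Answer: M ≅ ℤ/5 ⊕ ℤ/10 ⊕ ℤ/20 ⊕ ℤ/20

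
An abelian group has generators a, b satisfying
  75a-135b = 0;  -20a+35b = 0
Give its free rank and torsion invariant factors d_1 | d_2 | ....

Answer: M ≅ ℤ/5 ⊕ ℤ/15

Derivation:
rank_ℚ(R)=2; free=2−2=0
SNF(R) diag = [5, 15] → torsion [5, 15]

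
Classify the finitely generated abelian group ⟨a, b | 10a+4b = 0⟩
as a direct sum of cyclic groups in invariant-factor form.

rank_ℚ(R)=1; free=2−1=1
SNF(R) diag = [2] → torsion [2]

Answer: M ≅ ℤ^1 ⊕ ℤ/2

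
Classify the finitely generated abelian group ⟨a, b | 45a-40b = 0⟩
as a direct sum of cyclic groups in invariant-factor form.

rank_ℚ(R)=1; free=2−1=1
SNF(R) diag = [5] → torsion [5]

Answer: M ≅ ℤ^1 ⊕ ℤ/5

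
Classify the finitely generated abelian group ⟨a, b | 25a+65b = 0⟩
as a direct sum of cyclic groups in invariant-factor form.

rank_ℚ(R)=1; free=2−1=1
SNF(R) diag = [5] → torsion [5]

Answer: M ≅ ℤ^1 ⊕ ℤ/5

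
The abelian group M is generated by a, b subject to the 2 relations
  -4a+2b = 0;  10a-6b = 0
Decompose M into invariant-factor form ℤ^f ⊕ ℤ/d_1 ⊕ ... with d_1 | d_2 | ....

rank_ℚ(R)=2; free=2−2=0
SNF(R) diag = [2, 2] → torsion [2, 2]

Answer: M ≅ ℤ/2 ⊕ ℤ/2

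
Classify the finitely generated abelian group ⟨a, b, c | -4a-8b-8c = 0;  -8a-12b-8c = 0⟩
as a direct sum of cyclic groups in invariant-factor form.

rank_ℚ(R)=2; free=3−2=1
SNF(R) diag = [4, 4] → torsion [4, 4]

Answer: M ≅ ℤ^1 ⊕ ℤ/4 ⊕ ℤ/4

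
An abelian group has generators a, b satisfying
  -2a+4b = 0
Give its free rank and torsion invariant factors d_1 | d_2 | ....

Answer: M ≅ ℤ^1 ⊕ ℤ/2

Derivation:
rank_ℚ(R)=1; free=2−1=1
SNF(R) diag = [2] → torsion [2]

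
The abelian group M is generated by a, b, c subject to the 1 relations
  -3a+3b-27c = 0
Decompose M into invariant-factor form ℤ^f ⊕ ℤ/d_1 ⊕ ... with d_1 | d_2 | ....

rank_ℚ(R)=1; free=3−1=2
SNF(R) diag = [3] → torsion [3]

Answer: M ≅ ℤ^2 ⊕ ℤ/3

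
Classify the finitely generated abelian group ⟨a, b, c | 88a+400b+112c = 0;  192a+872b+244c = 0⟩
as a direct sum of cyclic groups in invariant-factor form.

Answer: M ≅ ℤ^1 ⊕ ℤ/4 ⊕ ℤ/8

Derivation:
rank_ℚ(R)=2; free=3−2=1
SNF(R) diag = [4, 8] → torsion [4, 8]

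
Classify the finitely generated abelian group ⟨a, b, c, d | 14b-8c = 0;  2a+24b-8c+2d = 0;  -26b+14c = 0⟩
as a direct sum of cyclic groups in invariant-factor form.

rank_ℚ(R)=3; free=4−3=1
SNF(R) diag = [2, 2, 6] → torsion [2, 2, 6]

Answer: M ≅ ℤ^1 ⊕ ℤ/2 ⊕ ℤ/2 ⊕ ℤ/6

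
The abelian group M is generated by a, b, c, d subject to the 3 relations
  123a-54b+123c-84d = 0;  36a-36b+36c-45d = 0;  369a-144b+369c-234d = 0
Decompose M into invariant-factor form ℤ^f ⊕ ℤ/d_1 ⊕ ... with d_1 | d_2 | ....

Answer: M ≅ ℤ^1 ⊕ ℤ/3 ⊕ ℤ/9 ⊕ ℤ/18

Derivation:
rank_ℚ(R)=3; free=4−3=1
SNF(R) diag = [3, 9, 18] → torsion [3, 9, 18]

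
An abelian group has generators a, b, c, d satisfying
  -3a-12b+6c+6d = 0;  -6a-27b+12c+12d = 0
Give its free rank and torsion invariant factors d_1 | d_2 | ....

Answer: M ≅ ℤ^2 ⊕ ℤ/3 ⊕ ℤ/3

Derivation:
rank_ℚ(R)=2; free=4−2=2
SNF(R) diag = [3, 3] → torsion [3, 3]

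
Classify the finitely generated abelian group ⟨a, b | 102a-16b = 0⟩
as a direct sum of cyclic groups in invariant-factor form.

rank_ℚ(R)=1; free=2−1=1
SNF(R) diag = [2] → torsion [2]

Answer: M ≅ ℤ^1 ⊕ ℤ/2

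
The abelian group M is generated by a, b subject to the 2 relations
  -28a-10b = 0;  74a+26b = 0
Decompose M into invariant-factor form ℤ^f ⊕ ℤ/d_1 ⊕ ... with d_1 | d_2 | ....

rank_ℚ(R)=2; free=2−2=0
SNF(R) diag = [2, 6] → torsion [2, 6]

Answer: M ≅ ℤ/2 ⊕ ℤ/6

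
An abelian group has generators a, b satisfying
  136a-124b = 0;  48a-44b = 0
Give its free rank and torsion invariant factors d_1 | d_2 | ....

rank_ℚ(R)=2; free=2−2=0
SNF(R) diag = [4, 8] → torsion [4, 8]

Answer: M ≅ ℤ/4 ⊕ ℤ/8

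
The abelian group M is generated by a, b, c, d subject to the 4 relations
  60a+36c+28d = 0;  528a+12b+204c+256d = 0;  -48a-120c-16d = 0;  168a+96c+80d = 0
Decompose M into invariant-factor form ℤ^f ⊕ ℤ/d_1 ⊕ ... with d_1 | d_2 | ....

rank_ℚ(R)=4; free=4−4=0
SNF(R) diag = [4, 12, 24, 72] → torsion [4, 12, 24, 72]

Answer: M ≅ ℤ/4 ⊕ ℤ/12 ⊕ ℤ/24 ⊕ ℤ/72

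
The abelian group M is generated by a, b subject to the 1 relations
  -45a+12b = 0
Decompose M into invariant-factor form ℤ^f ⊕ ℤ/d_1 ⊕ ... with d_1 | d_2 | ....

Answer: M ≅ ℤ^1 ⊕ ℤ/3

Derivation:
rank_ℚ(R)=1; free=2−1=1
SNF(R) diag = [3] → torsion [3]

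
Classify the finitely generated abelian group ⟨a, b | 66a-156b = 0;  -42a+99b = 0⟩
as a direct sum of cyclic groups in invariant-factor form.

rank_ℚ(R)=2; free=2−2=0
SNF(R) diag = [3, 6] → torsion [3, 6]

Answer: M ≅ ℤ/3 ⊕ ℤ/6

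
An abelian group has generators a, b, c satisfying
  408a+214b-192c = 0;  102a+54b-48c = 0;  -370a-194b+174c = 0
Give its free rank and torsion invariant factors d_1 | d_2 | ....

Answer: M ≅ ℤ/2 ⊕ ℤ/2 ⊕ ℤ/6

Derivation:
rank_ℚ(R)=3; free=3−3=0
SNF(R) diag = [2, 2, 6] → torsion [2, 2, 6]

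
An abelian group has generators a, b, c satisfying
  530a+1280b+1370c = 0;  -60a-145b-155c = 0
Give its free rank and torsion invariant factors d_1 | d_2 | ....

rank_ℚ(R)=2; free=3−2=1
SNF(R) diag = [5, 10] → torsion [5, 10]

Answer: M ≅ ℤ^1 ⊕ ℤ/5 ⊕ ℤ/10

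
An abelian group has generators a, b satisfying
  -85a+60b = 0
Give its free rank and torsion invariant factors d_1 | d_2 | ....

Answer: M ≅ ℤ^1 ⊕ ℤ/5

Derivation:
rank_ℚ(R)=1; free=2−1=1
SNF(R) diag = [5] → torsion [5]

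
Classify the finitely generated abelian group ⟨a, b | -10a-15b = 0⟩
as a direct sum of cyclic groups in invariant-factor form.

Answer: M ≅ ℤ^1 ⊕ ℤ/5

Derivation:
rank_ℚ(R)=1; free=2−1=1
SNF(R) diag = [5] → torsion [5]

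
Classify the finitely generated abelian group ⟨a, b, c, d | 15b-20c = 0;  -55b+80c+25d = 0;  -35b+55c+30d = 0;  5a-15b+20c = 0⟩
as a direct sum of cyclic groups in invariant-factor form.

Answer: M ≅ ℤ/5 ⊕ ℤ/5 ⊕ ℤ/5 ⊕ ℤ/5

Derivation:
rank_ℚ(R)=4; free=4−4=0
SNF(R) diag = [5, 5, 5, 5] → torsion [5, 5, 5, 5]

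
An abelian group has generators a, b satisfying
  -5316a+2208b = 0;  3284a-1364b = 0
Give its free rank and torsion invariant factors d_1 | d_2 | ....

rank_ℚ(R)=2; free=2−2=0
SNF(R) diag = [4, 12] → torsion [4, 12]

Answer: M ≅ ℤ/4 ⊕ ℤ/12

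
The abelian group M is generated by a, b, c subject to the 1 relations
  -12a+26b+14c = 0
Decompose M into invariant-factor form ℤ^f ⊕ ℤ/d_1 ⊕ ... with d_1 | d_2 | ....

Answer: M ≅ ℤ^2 ⊕ ℤ/2

Derivation:
rank_ℚ(R)=1; free=3−1=2
SNF(R) diag = [2] → torsion [2]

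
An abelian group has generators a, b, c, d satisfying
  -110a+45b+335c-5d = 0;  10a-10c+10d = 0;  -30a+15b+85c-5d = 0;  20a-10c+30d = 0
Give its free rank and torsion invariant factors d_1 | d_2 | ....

rank_ℚ(R)=4; free=4−4=0
SNF(R) diag = [5, 10, 30, 30] → torsion [5, 10, 30, 30]

Answer: M ≅ ℤ/5 ⊕ ℤ/10 ⊕ ℤ/30 ⊕ ℤ/30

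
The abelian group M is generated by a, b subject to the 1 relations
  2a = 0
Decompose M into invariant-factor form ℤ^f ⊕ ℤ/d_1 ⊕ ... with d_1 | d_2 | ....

rank_ℚ(R)=1; free=2−1=1
SNF(R) diag = [2] → torsion [2]

Answer: M ≅ ℤ^1 ⊕ ℤ/2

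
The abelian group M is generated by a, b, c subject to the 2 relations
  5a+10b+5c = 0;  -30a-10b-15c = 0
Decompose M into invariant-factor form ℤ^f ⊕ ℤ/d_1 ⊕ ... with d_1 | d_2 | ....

Answer: M ≅ ℤ^1 ⊕ ℤ/5 ⊕ ℤ/5

Derivation:
rank_ℚ(R)=2; free=3−2=1
SNF(R) diag = [5, 5] → torsion [5, 5]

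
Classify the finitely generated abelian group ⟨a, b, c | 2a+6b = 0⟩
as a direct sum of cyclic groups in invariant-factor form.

Answer: M ≅ ℤ^2 ⊕ ℤ/2

Derivation:
rank_ℚ(R)=1; free=3−1=2
SNF(R) diag = [2] → torsion [2]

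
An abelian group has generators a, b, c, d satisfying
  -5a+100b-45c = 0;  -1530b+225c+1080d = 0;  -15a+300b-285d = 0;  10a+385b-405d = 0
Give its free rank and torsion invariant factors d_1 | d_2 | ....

rank_ℚ(R)=4; free=4−4=0
SNF(R) diag = [5, 15, 45, 135] → torsion [5, 15, 45, 135]

Answer: M ≅ ℤ/5 ⊕ ℤ/15 ⊕ ℤ/45 ⊕ ℤ/135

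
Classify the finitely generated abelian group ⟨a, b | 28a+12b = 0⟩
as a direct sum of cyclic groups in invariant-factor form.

Answer: M ≅ ℤ^1 ⊕ ℤ/4

Derivation:
rank_ℚ(R)=1; free=2−1=1
SNF(R) diag = [4] → torsion [4]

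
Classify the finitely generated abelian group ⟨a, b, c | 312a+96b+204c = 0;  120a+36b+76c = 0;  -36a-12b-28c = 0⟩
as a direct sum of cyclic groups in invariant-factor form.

Answer: M ≅ ℤ/4 ⊕ ℤ/12 ⊕ ℤ/12

Derivation:
rank_ℚ(R)=3; free=3−3=0
SNF(R) diag = [4, 12, 12] → torsion [4, 12, 12]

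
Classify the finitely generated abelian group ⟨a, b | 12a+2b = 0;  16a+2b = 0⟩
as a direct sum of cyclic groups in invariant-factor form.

Answer: M ≅ ℤ/2 ⊕ ℤ/4

Derivation:
rank_ℚ(R)=2; free=2−2=0
SNF(R) diag = [2, 4] → torsion [2, 4]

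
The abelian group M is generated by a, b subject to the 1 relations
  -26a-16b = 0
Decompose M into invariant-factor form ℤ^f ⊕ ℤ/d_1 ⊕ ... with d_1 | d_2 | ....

Answer: M ≅ ℤ^1 ⊕ ℤ/2

Derivation:
rank_ℚ(R)=1; free=2−1=1
SNF(R) diag = [2] → torsion [2]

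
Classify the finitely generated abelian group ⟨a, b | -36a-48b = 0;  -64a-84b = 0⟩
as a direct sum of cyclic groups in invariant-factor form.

rank_ℚ(R)=2; free=2−2=0
SNF(R) diag = [4, 12] → torsion [4, 12]

Answer: M ≅ ℤ/4 ⊕ ℤ/12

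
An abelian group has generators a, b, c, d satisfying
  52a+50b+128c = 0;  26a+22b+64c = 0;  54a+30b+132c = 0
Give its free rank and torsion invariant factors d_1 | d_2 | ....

rank_ℚ(R)=3; free=4−3=1
SNF(R) diag = [2, 6, 12] → torsion [2, 6, 12]

Answer: M ≅ ℤ^1 ⊕ ℤ/2 ⊕ ℤ/6 ⊕ ℤ/12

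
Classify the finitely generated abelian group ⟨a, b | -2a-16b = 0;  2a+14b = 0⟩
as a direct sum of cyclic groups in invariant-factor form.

rank_ℚ(R)=2; free=2−2=0
SNF(R) diag = [2, 2] → torsion [2, 2]

Answer: M ≅ ℤ/2 ⊕ ℤ/2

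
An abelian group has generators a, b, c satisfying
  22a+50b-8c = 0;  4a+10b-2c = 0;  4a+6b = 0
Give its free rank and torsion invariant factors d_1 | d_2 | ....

rank_ℚ(R)=3; free=3−3=0
SNF(R) diag = [2, 2, 2] → torsion [2, 2, 2]

Answer: M ≅ ℤ/2 ⊕ ℤ/2 ⊕ ℤ/2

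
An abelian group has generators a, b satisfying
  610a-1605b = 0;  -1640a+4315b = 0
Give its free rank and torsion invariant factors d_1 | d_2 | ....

Answer: M ≅ ℤ/5 ⊕ ℤ/10

Derivation:
rank_ℚ(R)=2; free=2−2=0
SNF(R) diag = [5, 10] → torsion [5, 10]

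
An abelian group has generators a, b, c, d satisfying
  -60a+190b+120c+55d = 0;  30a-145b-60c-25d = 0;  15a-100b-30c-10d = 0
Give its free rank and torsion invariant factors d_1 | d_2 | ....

Answer: M ≅ ℤ^1 ⊕ ℤ/5 ⊕ ℤ/15 ⊕ ℤ/45

Derivation:
rank_ℚ(R)=3; free=4−3=1
SNF(R) diag = [5, 15, 45] → torsion [5, 15, 45]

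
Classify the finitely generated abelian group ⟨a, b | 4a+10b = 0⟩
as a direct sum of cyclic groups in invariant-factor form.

rank_ℚ(R)=1; free=2−1=1
SNF(R) diag = [2] → torsion [2]

Answer: M ≅ ℤ^1 ⊕ ℤ/2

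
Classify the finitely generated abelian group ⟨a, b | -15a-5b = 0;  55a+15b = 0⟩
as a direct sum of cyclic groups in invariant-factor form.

Answer: M ≅ ℤ/5 ⊕ ℤ/10

Derivation:
rank_ℚ(R)=2; free=2−2=0
SNF(R) diag = [5, 10] → torsion [5, 10]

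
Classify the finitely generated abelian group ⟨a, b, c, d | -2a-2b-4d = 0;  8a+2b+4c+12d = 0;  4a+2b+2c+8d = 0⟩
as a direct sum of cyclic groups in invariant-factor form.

Answer: M ≅ ℤ^1 ⊕ ℤ/2 ⊕ ℤ/2 ⊕ ℤ/2

Derivation:
rank_ℚ(R)=3; free=4−3=1
SNF(R) diag = [2, 2, 2] → torsion [2, 2, 2]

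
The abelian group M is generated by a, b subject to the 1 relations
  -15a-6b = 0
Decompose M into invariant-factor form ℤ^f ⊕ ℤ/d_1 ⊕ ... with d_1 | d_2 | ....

Answer: M ≅ ℤ^1 ⊕ ℤ/3

Derivation:
rank_ℚ(R)=1; free=2−1=1
SNF(R) diag = [3] → torsion [3]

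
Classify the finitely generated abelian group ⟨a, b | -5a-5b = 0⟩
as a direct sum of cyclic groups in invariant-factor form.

Answer: M ≅ ℤ^1 ⊕ ℤ/5

Derivation:
rank_ℚ(R)=1; free=2−1=1
SNF(R) diag = [5] → torsion [5]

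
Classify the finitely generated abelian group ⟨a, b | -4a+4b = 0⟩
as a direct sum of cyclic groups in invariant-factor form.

rank_ℚ(R)=1; free=2−1=1
SNF(R) diag = [4] → torsion [4]

Answer: M ≅ ℤ^1 ⊕ ℤ/4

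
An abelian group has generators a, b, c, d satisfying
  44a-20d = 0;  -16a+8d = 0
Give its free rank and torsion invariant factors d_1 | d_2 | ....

rank_ℚ(R)=2; free=4−2=2
SNF(R) diag = [4, 8] → torsion [4, 8]

Answer: M ≅ ℤ^2 ⊕ ℤ/4 ⊕ ℤ/8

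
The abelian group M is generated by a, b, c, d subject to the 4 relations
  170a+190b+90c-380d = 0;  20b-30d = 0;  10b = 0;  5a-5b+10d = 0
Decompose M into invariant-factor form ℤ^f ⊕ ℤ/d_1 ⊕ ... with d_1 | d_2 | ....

Answer: M ≅ ℤ/5 ⊕ ℤ/10 ⊕ ℤ/30 ⊕ ℤ/90

Derivation:
rank_ℚ(R)=4; free=4−4=0
SNF(R) diag = [5, 10, 30, 90] → torsion [5, 10, 30, 90]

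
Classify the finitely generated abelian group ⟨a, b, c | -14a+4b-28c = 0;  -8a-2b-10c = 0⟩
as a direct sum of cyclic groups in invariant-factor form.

Answer: M ≅ ℤ^1 ⊕ ℤ/2 ⊕ ℤ/6

Derivation:
rank_ℚ(R)=2; free=3−2=1
SNF(R) diag = [2, 6] → torsion [2, 6]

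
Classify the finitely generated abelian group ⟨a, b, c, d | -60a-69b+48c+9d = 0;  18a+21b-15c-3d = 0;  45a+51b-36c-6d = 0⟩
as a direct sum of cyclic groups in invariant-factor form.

rank_ℚ(R)=3; free=4−3=1
SNF(R) diag = [3, 3, 3] → torsion [3, 3, 3]

Answer: M ≅ ℤ^1 ⊕ ℤ/3 ⊕ ℤ/3 ⊕ ℤ/3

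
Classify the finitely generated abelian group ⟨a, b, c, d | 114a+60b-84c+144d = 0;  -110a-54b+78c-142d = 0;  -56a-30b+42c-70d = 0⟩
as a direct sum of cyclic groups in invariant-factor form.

Answer: M ≅ ℤ^1 ⊕ ℤ/2 ⊕ ℤ/6 ⊕ ℤ/12

Derivation:
rank_ℚ(R)=3; free=4−3=1
SNF(R) diag = [2, 6, 12] → torsion [2, 6, 12]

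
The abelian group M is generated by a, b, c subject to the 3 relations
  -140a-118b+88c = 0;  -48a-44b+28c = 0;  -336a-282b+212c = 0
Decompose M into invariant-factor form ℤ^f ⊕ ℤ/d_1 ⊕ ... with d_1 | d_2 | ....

Answer: M ≅ ℤ/2 ⊕ ℤ/4 ⊕ ℤ/4

Derivation:
rank_ℚ(R)=3; free=3−3=0
SNF(R) diag = [2, 4, 4] → torsion [2, 4, 4]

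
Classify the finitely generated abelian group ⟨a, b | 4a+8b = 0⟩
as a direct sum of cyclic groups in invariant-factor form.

Answer: M ≅ ℤ^1 ⊕ ℤ/4

Derivation:
rank_ℚ(R)=1; free=2−1=1
SNF(R) diag = [4] → torsion [4]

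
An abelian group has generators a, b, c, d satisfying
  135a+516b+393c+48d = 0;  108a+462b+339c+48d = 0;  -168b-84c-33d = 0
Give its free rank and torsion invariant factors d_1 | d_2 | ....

Answer: M ≅ ℤ^1 ⊕ ℤ/3 ⊕ ℤ/9 ⊕ ℤ/27

Derivation:
rank_ℚ(R)=3; free=4−3=1
SNF(R) diag = [3, 9, 27] → torsion [3, 9, 27]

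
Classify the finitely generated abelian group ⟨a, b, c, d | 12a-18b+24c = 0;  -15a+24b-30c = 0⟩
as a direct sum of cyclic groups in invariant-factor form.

Answer: M ≅ ℤ^2 ⊕ ℤ/3 ⊕ ℤ/6

Derivation:
rank_ℚ(R)=2; free=4−2=2
SNF(R) diag = [3, 6] → torsion [3, 6]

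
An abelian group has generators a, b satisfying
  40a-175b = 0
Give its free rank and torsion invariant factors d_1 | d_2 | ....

rank_ℚ(R)=1; free=2−1=1
SNF(R) diag = [5] → torsion [5]

Answer: M ≅ ℤ^1 ⊕ ℤ/5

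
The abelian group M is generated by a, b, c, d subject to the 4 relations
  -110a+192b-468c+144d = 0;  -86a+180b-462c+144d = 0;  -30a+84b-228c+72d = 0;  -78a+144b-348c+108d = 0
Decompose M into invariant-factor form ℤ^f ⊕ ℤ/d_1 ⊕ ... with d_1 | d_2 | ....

Answer: M ≅ ℤ/2 ⊕ ℤ/6 ⊕ ℤ/12 ⊕ ℤ/36

Derivation:
rank_ℚ(R)=4; free=4−4=0
SNF(R) diag = [2, 6, 12, 36] → torsion [2, 6, 12, 36]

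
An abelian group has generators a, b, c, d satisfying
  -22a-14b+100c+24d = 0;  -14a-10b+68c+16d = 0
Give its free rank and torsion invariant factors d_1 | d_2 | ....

Answer: M ≅ ℤ^2 ⊕ ℤ/2 ⊕ ℤ/4

Derivation:
rank_ℚ(R)=2; free=4−2=2
SNF(R) diag = [2, 4] → torsion [2, 4]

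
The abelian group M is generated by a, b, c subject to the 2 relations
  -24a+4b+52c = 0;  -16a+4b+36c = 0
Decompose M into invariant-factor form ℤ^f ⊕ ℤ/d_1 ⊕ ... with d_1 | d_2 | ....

rank_ℚ(R)=2; free=3−2=1
SNF(R) diag = [4, 8] → torsion [4, 8]

Answer: M ≅ ℤ^1 ⊕ ℤ/4 ⊕ ℤ/8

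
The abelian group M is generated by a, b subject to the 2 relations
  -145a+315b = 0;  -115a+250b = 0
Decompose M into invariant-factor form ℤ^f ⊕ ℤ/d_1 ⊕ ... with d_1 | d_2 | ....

rank_ℚ(R)=2; free=2−2=0
SNF(R) diag = [5, 5] → torsion [5, 5]

Answer: M ≅ ℤ/5 ⊕ ℤ/5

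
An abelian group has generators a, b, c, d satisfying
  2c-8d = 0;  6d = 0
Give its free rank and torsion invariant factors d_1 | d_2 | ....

Answer: M ≅ ℤ^2 ⊕ ℤ/2 ⊕ ℤ/6

Derivation:
rank_ℚ(R)=2; free=4−2=2
SNF(R) diag = [2, 6] → torsion [2, 6]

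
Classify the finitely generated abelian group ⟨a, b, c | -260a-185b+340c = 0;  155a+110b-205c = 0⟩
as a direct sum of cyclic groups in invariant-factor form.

Answer: M ≅ ℤ^1 ⊕ ℤ/5 ⊕ ℤ/15

Derivation:
rank_ℚ(R)=2; free=3−2=1
SNF(R) diag = [5, 15] → torsion [5, 15]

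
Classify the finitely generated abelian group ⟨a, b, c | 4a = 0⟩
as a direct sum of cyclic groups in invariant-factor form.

Answer: M ≅ ℤ^2 ⊕ ℤ/4

Derivation:
rank_ℚ(R)=1; free=3−1=2
SNF(R) diag = [4] → torsion [4]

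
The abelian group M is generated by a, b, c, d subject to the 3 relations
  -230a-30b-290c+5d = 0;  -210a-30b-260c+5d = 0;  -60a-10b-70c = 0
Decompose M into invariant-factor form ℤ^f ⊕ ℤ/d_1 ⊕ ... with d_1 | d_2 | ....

Answer: M ≅ ℤ^1 ⊕ ℤ/5 ⊕ ℤ/10 ⊕ ℤ/10

Derivation:
rank_ℚ(R)=3; free=4−3=1
SNF(R) diag = [5, 10, 10] → torsion [5, 10, 10]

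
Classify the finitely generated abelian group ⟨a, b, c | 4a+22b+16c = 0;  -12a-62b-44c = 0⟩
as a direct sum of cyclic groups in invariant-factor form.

rank_ℚ(R)=2; free=3−2=1
SNF(R) diag = [2, 4] → torsion [2, 4]

Answer: M ≅ ℤ^1 ⊕ ℤ/2 ⊕ ℤ/4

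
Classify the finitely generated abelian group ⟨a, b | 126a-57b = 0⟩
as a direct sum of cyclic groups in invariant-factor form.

Answer: M ≅ ℤ^1 ⊕ ℤ/3

Derivation:
rank_ℚ(R)=1; free=2−1=1
SNF(R) diag = [3] → torsion [3]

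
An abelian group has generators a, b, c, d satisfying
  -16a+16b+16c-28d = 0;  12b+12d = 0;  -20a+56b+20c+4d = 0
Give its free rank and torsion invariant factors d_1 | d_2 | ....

Answer: M ≅ ℤ^1 ⊕ ℤ/4 ⊕ ℤ/12 ⊕ ℤ/12

Derivation:
rank_ℚ(R)=3; free=4−3=1
SNF(R) diag = [4, 12, 12] → torsion [4, 12, 12]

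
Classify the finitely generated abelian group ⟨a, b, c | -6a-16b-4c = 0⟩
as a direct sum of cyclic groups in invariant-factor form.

rank_ℚ(R)=1; free=3−1=2
SNF(R) diag = [2] → torsion [2]

Answer: M ≅ ℤ^2 ⊕ ℤ/2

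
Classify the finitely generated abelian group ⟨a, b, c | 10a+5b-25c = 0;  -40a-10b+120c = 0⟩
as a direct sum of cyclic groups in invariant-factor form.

Answer: M ≅ ℤ^1 ⊕ ℤ/5 ⊕ ℤ/10

Derivation:
rank_ℚ(R)=2; free=3−2=1
SNF(R) diag = [5, 10] → torsion [5, 10]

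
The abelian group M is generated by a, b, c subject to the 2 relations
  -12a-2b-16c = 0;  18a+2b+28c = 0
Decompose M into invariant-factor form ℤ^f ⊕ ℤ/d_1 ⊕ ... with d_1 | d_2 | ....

rank_ℚ(R)=2; free=3−2=1
SNF(R) diag = [2, 6] → torsion [2, 6]

Answer: M ≅ ℤ^1 ⊕ ℤ/2 ⊕ ℤ/6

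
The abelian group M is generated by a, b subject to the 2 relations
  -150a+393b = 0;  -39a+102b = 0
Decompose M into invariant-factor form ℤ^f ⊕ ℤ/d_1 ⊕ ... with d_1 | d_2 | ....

Answer: M ≅ ℤ/3 ⊕ ℤ/9

Derivation:
rank_ℚ(R)=2; free=2−2=0
SNF(R) diag = [3, 9] → torsion [3, 9]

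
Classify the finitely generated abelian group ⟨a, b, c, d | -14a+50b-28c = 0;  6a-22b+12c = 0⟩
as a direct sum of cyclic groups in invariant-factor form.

Answer: M ≅ ℤ^2 ⊕ ℤ/2 ⊕ ℤ/4

Derivation:
rank_ℚ(R)=2; free=4−2=2
SNF(R) diag = [2, 4] → torsion [2, 4]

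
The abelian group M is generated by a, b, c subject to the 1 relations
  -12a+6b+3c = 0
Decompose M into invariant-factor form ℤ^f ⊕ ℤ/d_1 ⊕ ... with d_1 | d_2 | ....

rank_ℚ(R)=1; free=3−1=2
SNF(R) diag = [3] → torsion [3]

Answer: M ≅ ℤ^2 ⊕ ℤ/3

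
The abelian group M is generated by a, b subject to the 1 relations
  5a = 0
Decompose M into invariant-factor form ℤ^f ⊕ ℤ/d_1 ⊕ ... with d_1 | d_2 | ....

Answer: M ≅ ℤ^1 ⊕ ℤ/5

Derivation:
rank_ℚ(R)=1; free=2−1=1
SNF(R) diag = [5] → torsion [5]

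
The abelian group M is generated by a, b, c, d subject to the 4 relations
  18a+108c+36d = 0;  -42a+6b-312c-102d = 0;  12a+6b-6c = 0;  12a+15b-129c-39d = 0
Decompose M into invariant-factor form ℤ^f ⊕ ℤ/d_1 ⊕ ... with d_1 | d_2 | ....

Answer: M ≅ ℤ/3 ⊕ ℤ/6 ⊕ ℤ/6 ⊕ ℤ/18

Derivation:
rank_ℚ(R)=4; free=4−4=0
SNF(R) diag = [3, 6, 6, 18] → torsion [3, 6, 6, 18]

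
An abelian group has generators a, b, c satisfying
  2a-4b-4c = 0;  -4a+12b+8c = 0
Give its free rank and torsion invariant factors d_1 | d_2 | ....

Answer: M ≅ ℤ^1 ⊕ ℤ/2 ⊕ ℤ/4

Derivation:
rank_ℚ(R)=2; free=3−2=1
SNF(R) diag = [2, 4] → torsion [2, 4]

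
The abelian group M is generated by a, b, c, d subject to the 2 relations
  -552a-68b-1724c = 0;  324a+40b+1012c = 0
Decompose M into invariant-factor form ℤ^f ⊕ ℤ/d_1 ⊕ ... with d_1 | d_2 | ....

Answer: M ≅ ℤ^2 ⊕ ℤ/4 ⊕ ℤ/12

Derivation:
rank_ℚ(R)=2; free=4−2=2
SNF(R) diag = [4, 12] → torsion [4, 12]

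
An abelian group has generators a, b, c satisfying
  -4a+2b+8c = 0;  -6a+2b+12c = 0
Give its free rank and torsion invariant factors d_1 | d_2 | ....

rank_ℚ(R)=2; free=3−2=1
SNF(R) diag = [2, 2] → torsion [2, 2]

Answer: M ≅ ℤ^1 ⊕ ℤ/2 ⊕ ℤ/2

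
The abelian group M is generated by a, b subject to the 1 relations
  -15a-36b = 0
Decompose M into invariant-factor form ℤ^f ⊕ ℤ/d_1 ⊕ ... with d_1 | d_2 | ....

rank_ℚ(R)=1; free=2−1=1
SNF(R) diag = [3] → torsion [3]

Answer: M ≅ ℤ^1 ⊕ ℤ/3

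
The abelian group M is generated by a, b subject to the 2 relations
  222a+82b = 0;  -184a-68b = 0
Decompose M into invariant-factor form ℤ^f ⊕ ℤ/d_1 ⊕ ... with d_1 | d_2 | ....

rank_ℚ(R)=2; free=2−2=0
SNF(R) diag = [2, 4] → torsion [2, 4]

Answer: M ≅ ℤ/2 ⊕ ℤ/4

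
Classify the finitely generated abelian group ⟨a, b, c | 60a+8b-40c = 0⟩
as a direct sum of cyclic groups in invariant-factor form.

rank_ℚ(R)=1; free=3−1=2
SNF(R) diag = [4] → torsion [4]

Answer: M ≅ ℤ^2 ⊕ ℤ/4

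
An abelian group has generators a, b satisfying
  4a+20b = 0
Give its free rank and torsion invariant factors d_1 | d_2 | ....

Answer: M ≅ ℤ^1 ⊕ ℤ/4

Derivation:
rank_ℚ(R)=1; free=2−1=1
SNF(R) diag = [4] → torsion [4]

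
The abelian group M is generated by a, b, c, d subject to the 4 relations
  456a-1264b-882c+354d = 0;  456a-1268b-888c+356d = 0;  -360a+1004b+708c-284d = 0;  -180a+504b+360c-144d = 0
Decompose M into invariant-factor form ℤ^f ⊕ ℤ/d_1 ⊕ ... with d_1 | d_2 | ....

rank_ℚ(R)=4; free=4−4=0
SNF(R) diag = [2, 4, 12, 36] → torsion [2, 4, 12, 36]

Answer: M ≅ ℤ/2 ⊕ ℤ/4 ⊕ ℤ/12 ⊕ ℤ/36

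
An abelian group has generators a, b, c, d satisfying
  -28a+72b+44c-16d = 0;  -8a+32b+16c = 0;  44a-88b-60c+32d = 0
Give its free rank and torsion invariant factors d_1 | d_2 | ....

Answer: M ≅ ℤ^1 ⊕ ℤ/4 ⊕ ℤ/8 ⊕ ℤ/16

Derivation:
rank_ℚ(R)=3; free=4−3=1
SNF(R) diag = [4, 8, 16] → torsion [4, 8, 16]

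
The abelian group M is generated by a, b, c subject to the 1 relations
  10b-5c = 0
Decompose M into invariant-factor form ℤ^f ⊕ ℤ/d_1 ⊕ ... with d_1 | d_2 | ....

rank_ℚ(R)=1; free=3−1=2
SNF(R) diag = [5] → torsion [5]

Answer: M ≅ ℤ^2 ⊕ ℤ/5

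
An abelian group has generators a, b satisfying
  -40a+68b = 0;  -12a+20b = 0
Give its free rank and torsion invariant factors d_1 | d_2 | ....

rank_ℚ(R)=2; free=2−2=0
SNF(R) diag = [4, 4] → torsion [4, 4]

Answer: M ≅ ℤ/4 ⊕ ℤ/4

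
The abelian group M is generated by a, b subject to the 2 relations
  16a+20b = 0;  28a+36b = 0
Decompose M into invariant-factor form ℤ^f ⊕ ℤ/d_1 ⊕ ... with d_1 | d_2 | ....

Answer: M ≅ ℤ/4 ⊕ ℤ/4

Derivation:
rank_ℚ(R)=2; free=2−2=0
SNF(R) diag = [4, 4] → torsion [4, 4]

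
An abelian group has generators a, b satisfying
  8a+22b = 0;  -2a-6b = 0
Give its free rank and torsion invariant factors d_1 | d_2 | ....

Answer: M ≅ ℤ/2 ⊕ ℤ/2

Derivation:
rank_ℚ(R)=2; free=2−2=0
SNF(R) diag = [2, 2] → torsion [2, 2]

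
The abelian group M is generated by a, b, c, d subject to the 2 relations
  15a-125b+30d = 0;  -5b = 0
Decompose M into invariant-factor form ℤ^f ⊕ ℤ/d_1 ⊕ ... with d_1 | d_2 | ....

Answer: M ≅ ℤ^2 ⊕ ℤ/5 ⊕ ℤ/15

Derivation:
rank_ℚ(R)=2; free=4−2=2
SNF(R) diag = [5, 15] → torsion [5, 15]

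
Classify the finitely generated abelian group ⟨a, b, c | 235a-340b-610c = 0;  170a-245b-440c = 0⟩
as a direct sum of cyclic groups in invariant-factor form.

Answer: M ≅ ℤ^1 ⊕ ℤ/5 ⊕ ℤ/15

Derivation:
rank_ℚ(R)=2; free=3−2=1
SNF(R) diag = [5, 15] → torsion [5, 15]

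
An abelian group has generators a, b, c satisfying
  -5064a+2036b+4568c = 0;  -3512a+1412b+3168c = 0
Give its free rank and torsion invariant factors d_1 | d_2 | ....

rank_ℚ(R)=2; free=3−2=1
SNF(R) diag = [4, 8] → torsion [4, 8]

Answer: M ≅ ℤ^1 ⊕ ℤ/4 ⊕ ℤ/8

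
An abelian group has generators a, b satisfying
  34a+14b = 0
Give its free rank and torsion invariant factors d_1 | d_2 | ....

rank_ℚ(R)=1; free=2−1=1
SNF(R) diag = [2] → torsion [2]

Answer: M ≅ ℤ^1 ⊕ ℤ/2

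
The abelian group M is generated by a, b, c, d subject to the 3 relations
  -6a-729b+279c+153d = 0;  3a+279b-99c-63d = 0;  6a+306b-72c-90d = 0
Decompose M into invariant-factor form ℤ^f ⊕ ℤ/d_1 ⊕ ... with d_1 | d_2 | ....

Answer: M ≅ ℤ^1 ⊕ ℤ/3 ⊕ ℤ/9 ⊕ ℤ/18

Derivation:
rank_ℚ(R)=3; free=4−3=1
SNF(R) diag = [3, 9, 18] → torsion [3, 9, 18]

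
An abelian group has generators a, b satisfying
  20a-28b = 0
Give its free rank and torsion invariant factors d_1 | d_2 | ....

rank_ℚ(R)=1; free=2−1=1
SNF(R) diag = [4] → torsion [4]

Answer: M ≅ ℤ^1 ⊕ ℤ/4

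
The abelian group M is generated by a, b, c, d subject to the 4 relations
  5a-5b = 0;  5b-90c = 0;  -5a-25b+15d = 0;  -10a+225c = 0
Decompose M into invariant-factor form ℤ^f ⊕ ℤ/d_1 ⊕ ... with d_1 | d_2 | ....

Answer: M ≅ ℤ/5 ⊕ ℤ/5 ⊕ ℤ/15 ⊕ ℤ/45

Derivation:
rank_ℚ(R)=4; free=4−4=0
SNF(R) diag = [5, 5, 15, 45] → torsion [5, 5, 15, 45]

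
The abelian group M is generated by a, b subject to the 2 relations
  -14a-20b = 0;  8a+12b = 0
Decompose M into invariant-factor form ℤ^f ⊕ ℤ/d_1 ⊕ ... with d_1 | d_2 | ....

Answer: M ≅ ℤ/2 ⊕ ℤ/4

Derivation:
rank_ℚ(R)=2; free=2−2=0
SNF(R) diag = [2, 4] → torsion [2, 4]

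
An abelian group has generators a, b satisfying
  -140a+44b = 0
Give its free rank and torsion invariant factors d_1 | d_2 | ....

Answer: M ≅ ℤ^1 ⊕ ℤ/4

Derivation:
rank_ℚ(R)=1; free=2−1=1
SNF(R) diag = [4] → torsion [4]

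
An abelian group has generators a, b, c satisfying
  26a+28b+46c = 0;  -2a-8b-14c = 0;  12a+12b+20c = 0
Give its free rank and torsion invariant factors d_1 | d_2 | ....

Answer: M ≅ ℤ/2 ⊕ ℤ/4 ⊕ ℤ/8

Derivation:
rank_ℚ(R)=3; free=3−3=0
SNF(R) diag = [2, 4, 8] → torsion [2, 4, 8]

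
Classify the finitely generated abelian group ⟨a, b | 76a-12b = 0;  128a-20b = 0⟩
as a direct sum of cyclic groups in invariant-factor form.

Answer: M ≅ ℤ/4 ⊕ ℤ/4

Derivation:
rank_ℚ(R)=2; free=2−2=0
SNF(R) diag = [4, 4] → torsion [4, 4]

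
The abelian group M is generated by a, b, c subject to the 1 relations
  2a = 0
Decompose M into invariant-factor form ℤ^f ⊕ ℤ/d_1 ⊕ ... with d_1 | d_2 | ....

rank_ℚ(R)=1; free=3−1=2
SNF(R) diag = [2] → torsion [2]

Answer: M ≅ ℤ^2 ⊕ ℤ/2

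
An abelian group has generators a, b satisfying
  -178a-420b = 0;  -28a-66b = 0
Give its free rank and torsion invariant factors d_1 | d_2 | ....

rank_ℚ(R)=2; free=2−2=0
SNF(R) diag = [2, 6] → torsion [2, 6]

Answer: M ≅ ℤ/2 ⊕ ℤ/6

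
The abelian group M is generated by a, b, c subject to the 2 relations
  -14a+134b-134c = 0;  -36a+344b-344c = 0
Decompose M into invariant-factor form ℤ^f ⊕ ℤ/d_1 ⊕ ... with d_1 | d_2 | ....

rank_ℚ(R)=2; free=3−2=1
SNF(R) diag = [2, 4] → torsion [2, 4]

Answer: M ≅ ℤ^1 ⊕ ℤ/2 ⊕ ℤ/4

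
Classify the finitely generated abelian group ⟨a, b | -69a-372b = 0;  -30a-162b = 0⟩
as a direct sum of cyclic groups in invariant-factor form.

Answer: M ≅ ℤ/3 ⊕ ℤ/6

Derivation:
rank_ℚ(R)=2; free=2−2=0
SNF(R) diag = [3, 6] → torsion [3, 6]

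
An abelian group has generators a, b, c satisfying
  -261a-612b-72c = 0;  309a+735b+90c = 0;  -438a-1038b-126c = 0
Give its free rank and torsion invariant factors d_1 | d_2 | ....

rank_ℚ(R)=3; free=3−3=0
SNF(R) diag = [3, 9, 18] → torsion [3, 9, 18]

Answer: M ≅ ℤ/3 ⊕ ℤ/9 ⊕ ℤ/18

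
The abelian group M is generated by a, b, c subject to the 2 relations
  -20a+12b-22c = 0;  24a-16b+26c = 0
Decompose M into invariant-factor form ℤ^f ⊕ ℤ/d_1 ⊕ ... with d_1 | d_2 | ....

rank_ℚ(R)=2; free=3−2=1
SNF(R) diag = [2, 4] → torsion [2, 4]

Answer: M ≅ ℤ^1 ⊕ ℤ/2 ⊕ ℤ/4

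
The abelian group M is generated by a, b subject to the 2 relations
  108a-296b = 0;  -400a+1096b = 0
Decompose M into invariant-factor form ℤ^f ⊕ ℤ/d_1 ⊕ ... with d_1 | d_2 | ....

rank_ℚ(R)=2; free=2−2=0
SNF(R) diag = [4, 8] → torsion [4, 8]

Answer: M ≅ ℤ/4 ⊕ ℤ/8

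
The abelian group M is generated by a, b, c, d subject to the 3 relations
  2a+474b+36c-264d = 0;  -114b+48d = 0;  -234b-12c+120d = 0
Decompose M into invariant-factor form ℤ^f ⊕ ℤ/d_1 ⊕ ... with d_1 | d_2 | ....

rank_ℚ(R)=3; free=4−3=1
SNF(R) diag = [2, 6, 12] → torsion [2, 6, 12]

Answer: M ≅ ℤ^1 ⊕ ℤ/2 ⊕ ℤ/6 ⊕ ℤ/12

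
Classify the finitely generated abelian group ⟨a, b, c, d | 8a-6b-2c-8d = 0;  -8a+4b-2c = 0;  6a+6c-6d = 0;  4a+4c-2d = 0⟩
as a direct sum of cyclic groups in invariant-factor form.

Answer: M ≅ ℤ/2 ⊕ ℤ/2 ⊕ ℤ/2 ⊕ ℤ/6

Derivation:
rank_ℚ(R)=4; free=4−4=0
SNF(R) diag = [2, 2, 2, 6] → torsion [2, 2, 2, 6]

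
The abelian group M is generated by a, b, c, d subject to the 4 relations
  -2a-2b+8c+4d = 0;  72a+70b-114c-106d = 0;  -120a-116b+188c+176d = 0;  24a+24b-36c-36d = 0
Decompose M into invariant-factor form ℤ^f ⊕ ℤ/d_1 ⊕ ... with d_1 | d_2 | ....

rank_ℚ(R)=4; free=4−4=0
SNF(R) diag = [2, 2, 4, 12] → torsion [2, 2, 4, 12]

Answer: M ≅ ℤ/2 ⊕ ℤ/2 ⊕ ℤ/4 ⊕ ℤ/12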